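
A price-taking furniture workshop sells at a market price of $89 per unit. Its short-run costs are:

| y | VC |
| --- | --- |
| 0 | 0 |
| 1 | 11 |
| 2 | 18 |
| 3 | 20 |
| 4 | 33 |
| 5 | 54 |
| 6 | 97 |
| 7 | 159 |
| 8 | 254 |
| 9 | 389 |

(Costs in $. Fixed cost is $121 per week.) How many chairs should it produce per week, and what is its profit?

y = 7; profit = $343

Compute π = P·y − TC at each output: y=0: -121; y=1: -43; y=2: 39; y=3: 126; y=4: 202; y=5: 270; y=6: 316; y=7: 343; y=8: 337; y=9: 291.
Profit is maximized at y = 7. AVC there is 159/7 = $22.71 ≤ P, so producing beats shutting down (which would give -$121).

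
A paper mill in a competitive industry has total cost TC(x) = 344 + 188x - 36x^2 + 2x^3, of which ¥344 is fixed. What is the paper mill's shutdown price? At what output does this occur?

The shutdown price is the minimum of AVC. VC = 188x - 36x^2 + 2x^3, so AVC = 188 - 36x + 2x^2.
dAVC/dx = -36 + 4x = 0 gives x = 9. min AVC = 188 - 36·9 + 2·9^2 = 26.
So the shutdown price is ¥26.

¥26 per unit, at x = 9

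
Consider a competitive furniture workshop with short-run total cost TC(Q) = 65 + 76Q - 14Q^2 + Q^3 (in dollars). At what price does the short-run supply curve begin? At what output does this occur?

$27 per unit, at Q = 7

The firm shuts down when price falls below the minimum of average variable cost. AVC = VC/Q = 76 - 14Q + Q^2.
dAVC/dQ = -14 + 2Q = 0 gives Q = 7. min AVC = 76 - 14·7 + 7^2 = 27.
So the shutdown price is $27.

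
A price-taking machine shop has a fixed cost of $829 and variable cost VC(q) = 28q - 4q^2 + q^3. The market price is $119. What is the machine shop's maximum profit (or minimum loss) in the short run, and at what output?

Profit = -$339 at q = 7

AVC = 28 - 4q + q^2 has its minimum $24 at q = 2; price $119 clears that bar, so the firm operates.
With MC = 28 - 8q + 3q^2, P = MC on the upward-sloping part at q* = 7.
TR = 119·7 = 833. TC = 829 + 343 = 1172. Profit = 833 − 1172 = -$339.
That loss of $339 beats the $829 the firm would lose by shutting down; producing recovers $490 of fixed cost.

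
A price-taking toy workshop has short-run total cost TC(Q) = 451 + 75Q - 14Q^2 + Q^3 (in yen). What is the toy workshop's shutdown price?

¥26 per unit

Short-run supply begins at min AVC. From VC = 75Q - 14Q^2 + Q^3, AVC = 75 - 14Q + Q^2.
dAVC/dQ = -14 + 2Q = 0 gives Q = 7. min AVC = 75 - 14·7 + 7^2 = 26.
The firm shuts down for any P below ¥26.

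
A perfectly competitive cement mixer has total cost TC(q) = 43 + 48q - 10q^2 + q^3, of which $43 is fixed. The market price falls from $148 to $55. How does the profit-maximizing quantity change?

Output falls from 10 to 7

AVC = 48 - 10q + q^2, minimized at q = 5 where min AVC = $23. MC = 48 - 20q + 3q^2.
With P = $148 above the shutdown price, P = MC gives q = 10.
At P = $55 ≥ min AVC, set P = MC: q = 7. The firm stays open but cuts output.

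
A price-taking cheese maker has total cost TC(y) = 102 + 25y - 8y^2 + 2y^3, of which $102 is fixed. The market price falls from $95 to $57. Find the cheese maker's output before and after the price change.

Output falls from 5 to 4

AVC = 25 - 8y + 2y^2, minimized at y = 2 where min AVC = $17. MC = 25 - 16y + 6y^2.
At P = $95 ≥ min AVC, set P = MC on the rising branch: y = 5.
At P = $57 ≥ min AVC, set P = MC: y = 4. The firm stays open but cuts output.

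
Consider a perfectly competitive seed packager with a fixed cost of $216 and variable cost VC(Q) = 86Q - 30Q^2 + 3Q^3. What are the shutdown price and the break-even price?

Shutdown price = $11; break-even price = $50

AVC = 86 - 30Q + 3Q^2; minimized at Q = 5, giving min AVC = $11. That is the shutdown price.
ATC = 216/Q + 86 - 30Q + 3Q^2. Setting dATC/dQ = −216/Q^2 − 30 + 6Q = 0 gives Q = 6 (since 6·6^3 − 30·6^2 = 216).
min ATC = 216/6 + 86 − 30·6 + 3·6^2 = $50. That is the break-even price.
For $11 ≤ P < $50 the firm produces at a loss; below $11 it shuts down.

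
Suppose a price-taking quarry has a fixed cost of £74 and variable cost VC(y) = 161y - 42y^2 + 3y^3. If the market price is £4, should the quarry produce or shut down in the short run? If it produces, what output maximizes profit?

Shut down

Strip out fixed cost: VC = 161y - 42y^2 + 3y^3. Then AVC = 161 - 42y + 3y^2 and MC = 161 - 84y + 9y^2.
AVC hits its minimum where MC = AVC, at y = 7, giving min AVC = 161 - 42·7 + 3·7^2 = £14.
P = £4 lies below min AVC = £14; no output level covers variable cost.
Best response: produce nothing and absorb the £74 fixed cost.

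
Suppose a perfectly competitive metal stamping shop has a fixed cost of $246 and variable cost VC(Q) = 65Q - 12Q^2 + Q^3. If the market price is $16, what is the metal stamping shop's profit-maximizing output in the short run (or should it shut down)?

Strip out fixed cost: VC = 65Q - 12Q^2 + Q^3. Then AVC = 65 - 12Q + Q^2 and MC = 65 - 24Q + 3Q^2.
The AVC parabola has its vertex at Q = 12/2 = 6, where AVC = 65 - 12·6 + 6^2 = $29.
With P < min AVC ($16 < $29), every unit sold adds to the loss.
Shutting down limits the loss to fixed cost, $246.

Shut down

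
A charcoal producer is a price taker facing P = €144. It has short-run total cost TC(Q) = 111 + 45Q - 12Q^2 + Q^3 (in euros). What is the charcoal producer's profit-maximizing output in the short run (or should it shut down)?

Produce at Q = 11

From TC, MC = TC'(Q) = 45 - 24Q + 3Q^2 and AVC = VC/Q = 45 - 12Q + Q^2.
The AVC parabola has its vertex at Q = 12/2 = 6, where AVC = 45 - 12·6 + 6^2 = €9.
Since P = €144 ≥ min AVC = €9, price covers variable cost and the firm should produce.
Set P = MC: 144 = 45 - 24Q + 3Q^2 → -99 - 24Q + 3Q^2 = 0. The roots are Q = -3 and Q = 11; the profit-maximizing output is on the rising part of MC, so Q* = 11.
Check: AVC at Q = 11 is €34 ≤ P, so revenue covers variable cost.
Profit = P·Q − TC = 144·11 − 485 = €1099.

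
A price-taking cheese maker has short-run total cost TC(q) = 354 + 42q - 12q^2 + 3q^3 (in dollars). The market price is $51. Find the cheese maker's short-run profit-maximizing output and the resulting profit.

AVC = 42 - 12q + 3q^2; min AVC = $30 at q = 2. Since P = $51 ≥ min AVC, the firm produces.
With MC = 42 - 24q + 9q^2, P = MC on the upward-sloping part at q* = 3.
TR = 51·3 = 153. TC = 354 + 99 = 453. Profit = 153 − 453 = -$300.
That loss of $300 beats the $354 the firm would lose by shutting down; producing recovers $54 of fixed cost.

Profit = -$300 at q = 3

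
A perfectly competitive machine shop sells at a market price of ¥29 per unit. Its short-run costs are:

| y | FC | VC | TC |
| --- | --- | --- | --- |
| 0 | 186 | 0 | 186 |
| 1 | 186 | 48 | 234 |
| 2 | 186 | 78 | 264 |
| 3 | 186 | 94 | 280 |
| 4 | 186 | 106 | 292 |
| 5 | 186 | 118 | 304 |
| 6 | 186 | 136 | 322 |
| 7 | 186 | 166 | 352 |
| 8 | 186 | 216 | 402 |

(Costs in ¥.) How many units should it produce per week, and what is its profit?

Tabulate TR − TC: y=0: -186; y=1: -205; y=2: -206; y=3: -193; y=4: -176; y=5: -159; y=6: -148; y=7: -149; y=8: -170.
Profit is maximized at y = 6. AVC there is 136/6 = ¥22.67 ≤ P, so producing beats shutting down (which would give -¥186).

y = 6; profit = -¥148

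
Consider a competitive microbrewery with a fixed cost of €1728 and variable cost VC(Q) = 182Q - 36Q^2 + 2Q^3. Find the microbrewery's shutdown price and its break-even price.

Shutdown price = €20; break-even price = €182

Shutdown price = min AVC. AVC = 182 - 36Q + 2Q^2, with vertex at Q = 9 and minimum €20.
ATC = 1728/Q + 182 - 36Q + 2Q^2. Setting dATC/dQ = −1728/Q^2 − 36 + 4Q = 0 gives Q = 12 (since 4·12^3 − 36·12^2 = 1728).
min ATC = 1728/12 + 182 − 36·12 + 2·12^2 = €182. That is the break-even price.
For €20 ≤ P < €182 the firm produces at a loss; below €20 it shuts down.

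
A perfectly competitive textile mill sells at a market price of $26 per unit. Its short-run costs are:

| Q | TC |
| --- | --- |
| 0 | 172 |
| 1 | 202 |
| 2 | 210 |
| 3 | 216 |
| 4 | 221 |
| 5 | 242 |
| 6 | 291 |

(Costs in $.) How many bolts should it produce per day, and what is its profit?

Tabulate TR − TC: Q=0: -172; Q=1: -176; Q=2: -158; Q=3: -138; Q=4: -117; Q=5: -112; Q=6: -135.
Profit is maximized at Q = 5. AVC there is 70/5 = $14 ≤ P, so producing beats shutting down (which would give -$172).

Q = 5; profit = -$112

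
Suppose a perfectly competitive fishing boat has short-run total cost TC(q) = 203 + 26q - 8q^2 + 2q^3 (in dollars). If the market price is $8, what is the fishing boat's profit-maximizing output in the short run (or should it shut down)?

Strip out fixed cost: VC = 26q - 8q^2 + 2q^3. Then AVC = 26 - 8q + 2q^2 and MC = 26 - 16q + 6q^2.
The AVC parabola has its vertex at q = 8/4 = 2, where AVC = 26 - 8·2 + 2·2^2 = $18.
Since P = $8 < min AVC = $18, price fails to cover variable cost at any output.
Best response: produce nothing and absorb the $203 fixed cost.

Shut down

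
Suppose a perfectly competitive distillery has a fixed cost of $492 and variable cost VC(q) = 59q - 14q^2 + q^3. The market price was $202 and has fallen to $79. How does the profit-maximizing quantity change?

Output falls from 13 to 10

MC = 59 - 28q + 3q^2; the shutdown threshold is min AVC = $10 (at q = 7).
At P = $202 ≥ min AVC, set P = MC on the rising branch: q = 13.
At P = $79 ≥ min AVC, set P = MC: q = 10. The firm stays open but cuts output.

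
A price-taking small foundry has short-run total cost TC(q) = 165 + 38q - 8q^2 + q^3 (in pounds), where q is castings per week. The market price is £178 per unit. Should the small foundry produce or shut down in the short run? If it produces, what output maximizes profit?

Produce at q = 10

From TC, MC = TC'(q) = 38 - 16q + 3q^2 and AVC = VC/q = 38 - 8q + q^2.
AVC hits its minimum where MC = AVC, at q = 4, giving min AVC = 38 - 8·4 + 4^2 = £22.
Because £178 ≥ £22, revenue can cover variable cost; the firm operates.
P = MC gives -140 - 16q + 3q^2 = 0, with roots -14/3 and 10. Take the larger (rising MC): q* = 10.
Check: AVC at q = 10 is £58 ≤ P, so revenue covers variable cost.
Profit = P·q − TC = 178·10 − 745 = £1035.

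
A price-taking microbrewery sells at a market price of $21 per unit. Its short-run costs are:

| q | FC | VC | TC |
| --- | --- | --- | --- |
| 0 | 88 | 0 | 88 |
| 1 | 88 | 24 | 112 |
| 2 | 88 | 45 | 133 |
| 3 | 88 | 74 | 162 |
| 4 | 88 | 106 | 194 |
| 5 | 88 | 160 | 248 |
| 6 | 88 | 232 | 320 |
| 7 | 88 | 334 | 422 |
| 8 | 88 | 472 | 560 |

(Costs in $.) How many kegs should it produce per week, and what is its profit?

q = 0 (shut down); profit = -$88

Compute π = P·q − TC at each output: q=0: -88; q=1: -91; q=2: -91; q=3: -99; q=4: -110; q=5: -143; q=6: -194; q=7: -275; q=8: -392.
Profit is highest at q = 0. Equivalently, the lowest AVC in the table is 45/2 ≈ $22.50 at q = 2, and P = $21 falls below it — price never covers variable cost, so the firm shuts down and loses only its fixed cost.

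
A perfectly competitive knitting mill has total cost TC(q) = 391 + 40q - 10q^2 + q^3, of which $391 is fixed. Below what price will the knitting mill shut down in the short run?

$15 per unit

The firm shuts down when price falls below the minimum of average variable cost. AVC = VC/q = 40 - 10q + q^2.
dAVC/dq = -10 + 2q = 0 gives q = 5. min AVC = 40 - 10·5 + 5^2 = 15.
The firm shuts down for any P below $15.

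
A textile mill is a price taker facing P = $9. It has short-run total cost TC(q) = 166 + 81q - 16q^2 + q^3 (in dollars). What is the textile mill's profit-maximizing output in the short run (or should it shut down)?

Shut down

Strip out fixed cost: VC = 81q - 16q^2 + q^3. Then AVC = 81 - 16q + q^2 and MC = 81 - 32q + 3q^2.
AVC is minimized where dAVC/dq = -16 + 2q = 0, at q = 8; min AVC = 81 - 16·8 + 8^2 = $17.
With P < min AVC ($9 < $17), every unit sold adds to the loss.
The firm minimizes its loss by shutting down and losing only its fixed cost of $166.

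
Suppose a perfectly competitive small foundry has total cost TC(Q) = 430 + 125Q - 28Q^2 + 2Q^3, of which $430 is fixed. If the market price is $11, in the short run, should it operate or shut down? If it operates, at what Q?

Shut down

Strip out fixed cost: VC = 125Q - 28Q^2 + 2Q^3. Then AVC = 125 - 28Q + 2Q^2 and MC = 125 - 56Q + 6Q^2.
AVC hits its minimum where MC = AVC, at Q = 7, giving min AVC = 125 - 28·7 + 2·7^2 = $27.
P = $11 lies below min AVC = $27; no output level covers variable cost.
The firm minimizes its loss by shutting down and losing only its fixed cost of $430.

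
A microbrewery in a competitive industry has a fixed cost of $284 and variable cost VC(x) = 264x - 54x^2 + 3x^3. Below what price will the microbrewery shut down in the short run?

The firm shuts down when price falls below the minimum of average variable cost. AVC = VC/x = 264 - 54x + 3x^2.
At the minimum of AVC, MC = AVC. MC = 264 - 108x + 9x^2; setting MC = AVC gives 6x^2 - 54x = 0, so x = 9. min AVC = 21.
For P < $21 the firm produces nothing.

$21 per unit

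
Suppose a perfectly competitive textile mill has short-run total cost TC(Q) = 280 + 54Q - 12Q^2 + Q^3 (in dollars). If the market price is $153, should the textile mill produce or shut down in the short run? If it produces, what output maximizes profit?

Produce at Q = 11

Strip out fixed cost: VC = 54Q - 12Q^2 + Q^3. Then AVC = 54 - 12Q + Q^2 and MC = 54 - 24Q + 3Q^2.
AVC hits its minimum where MC = AVC, at Q = 6, giving min AVC = 54 - 12·6 + 6^2 = $18.
Since P = $153 ≥ min AVC = $18, price covers variable cost and the firm should produce.
P = MC gives -99 - 24Q + 3Q^2 = 0, with roots -3 and 11. Take the larger (rising MC): Q* = 11.
Check: AVC at Q = 11 is $43 ≤ P, so revenue covers variable cost.
Profit = P·Q − TC = 153·11 − 753 = $930.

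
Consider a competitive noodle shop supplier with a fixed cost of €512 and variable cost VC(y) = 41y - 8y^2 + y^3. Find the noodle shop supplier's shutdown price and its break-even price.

Shutdown price = €25; break-even price = €105

Shutdown price = min AVC. AVC = 41 - 8y + y^2, with vertex at y = 4 and minimum €25.
ATC = 512/y + 41 - 8y + y^2. Setting dATC/dy = −512/y^2 − 8 + 2y = 0 gives y = 8 (since 2·8^3 − 8·8^2 = 512).
min ATC = 512/8 + 41 − 8·8 + 8^2 = €105. That is the break-even price.
Between these two prices the firm operates at a loss; above €105 it earns a profit.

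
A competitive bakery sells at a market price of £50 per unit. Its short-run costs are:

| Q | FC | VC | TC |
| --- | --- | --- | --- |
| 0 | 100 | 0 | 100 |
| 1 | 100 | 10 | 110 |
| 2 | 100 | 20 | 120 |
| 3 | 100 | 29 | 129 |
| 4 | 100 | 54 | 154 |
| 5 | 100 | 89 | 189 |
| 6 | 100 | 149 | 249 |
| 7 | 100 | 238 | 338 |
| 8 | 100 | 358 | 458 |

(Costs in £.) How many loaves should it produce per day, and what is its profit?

Tabulate TR − TC: Q=0: -100; Q=1: -60; Q=2: -20; Q=3: 21; Q=4: 46; Q=5: 61; Q=6: 51; Q=7: 12; Q=8: -58.
Profit is maximized at Q = 5. AVC there is 89/5 = £17.80 ≤ P, so producing beats shutting down (which would give -£100).

Q = 5; profit = £61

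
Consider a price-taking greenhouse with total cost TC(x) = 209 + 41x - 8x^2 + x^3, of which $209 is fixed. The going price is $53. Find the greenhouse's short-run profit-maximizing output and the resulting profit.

AVC = 41 - 8x + x^2 has its minimum $25 at x = 4; price $53 clears that bar, so the firm operates.
With MC = 41 - 16x + 3x^2, P = MC on the upward-sloping part at x* = 6.
TR = 53·6 = 318. TC = 209 + 174 = 383. Profit = 318 − 383 = -$65.
By producing, the firm covers all variable cost plus $144 of fixed cost; shutting down would lose the full $209.

Profit = -$65 at x = 6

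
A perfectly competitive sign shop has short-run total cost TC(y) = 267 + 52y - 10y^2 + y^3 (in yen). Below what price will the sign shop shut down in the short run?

¥27 per unit

The shutdown price is the minimum of AVC. VC = 52y - 10y^2 + y^3, so AVC = 52 - 10y + y^2.
dAVC/dy = -10 + 2y = 0 gives y = 5. min AVC = 52 - 10·5 + 5^2 = 27.
The firm shuts down for any P below ¥27.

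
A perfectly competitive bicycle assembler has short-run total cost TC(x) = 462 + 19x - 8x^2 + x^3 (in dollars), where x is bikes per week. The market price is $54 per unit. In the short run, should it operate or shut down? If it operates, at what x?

From TC, MC = TC'(x) = 19 - 16x + 3x^2 and AVC = VC/x = 19 - 8x + x^2.
AVC hits its minimum where MC = AVC, at x = 4, giving min AVC = 19 - 8·4 + 4^2 = $3.
Because $54 ≥ $3, revenue can cover variable cost; the firm operates.
P = MC gives -35 - 16x + 3x^2 = 0, with roots -5/3 and 7. Take the larger (rising MC): x* = 7.
Check: AVC at x = 7 is $12 ≤ P, so revenue covers variable cost.
Profit = P·x − TC = 54·7 − 546 = -$168, a loss, but smaller than the $462 fixed cost the firm would lose by shutting down.

Produce at x = 7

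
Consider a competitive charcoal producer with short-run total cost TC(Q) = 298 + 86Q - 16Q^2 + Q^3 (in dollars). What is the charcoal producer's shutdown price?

Short-run supply begins at min AVC. From VC = 86Q - 16Q^2 + Q^3, AVC = 86 - 16Q + Q^2.
At the minimum of AVC, MC = AVC. MC = 86 - 32Q + 3Q^2; setting MC = AVC gives 2Q^2 - 16Q = 0, so Q = 8. min AVC = 22.
For P < $22 the firm produces nothing.

$22 per unit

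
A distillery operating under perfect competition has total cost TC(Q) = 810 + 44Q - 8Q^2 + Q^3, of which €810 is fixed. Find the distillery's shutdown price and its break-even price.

AVC = 44 - 8Q + Q^2; minimized at Q = 4, giving min AVC = €28. That is the shutdown price.
ATC = 810/Q + 44 - 8Q + Q^2. Setting dATC/dQ = −810/Q^2 − 8 + 2Q = 0 gives Q = 9 (since 2·9^3 − 8·9^2 = 810).
min ATC = 810/9 + 44 − 8·9 + 9^2 = €143. That is the break-even price.
Between these two prices the firm operates at a loss; above €143 it earns a profit.

Shutdown price = €28; break-even price = €143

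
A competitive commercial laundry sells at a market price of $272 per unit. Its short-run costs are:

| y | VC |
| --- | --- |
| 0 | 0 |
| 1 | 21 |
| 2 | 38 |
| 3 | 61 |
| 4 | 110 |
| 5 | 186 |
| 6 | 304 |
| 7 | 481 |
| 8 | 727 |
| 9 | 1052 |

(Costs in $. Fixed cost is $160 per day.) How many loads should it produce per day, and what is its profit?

y = 8; profit = $1289

Compute π = P·y − TC at each output: y=0: -160; y=1: 91; y=2: 346; y=3: 595; y=4: 818; y=5: 1014; y=6: 1168; y=7: 1263; y=8: 1289; y=9: 1236.
Profit is maximized at y = 8. AVC there is 727/8 = $90.88 ≤ P, so producing beats shutting down (which would give -$160).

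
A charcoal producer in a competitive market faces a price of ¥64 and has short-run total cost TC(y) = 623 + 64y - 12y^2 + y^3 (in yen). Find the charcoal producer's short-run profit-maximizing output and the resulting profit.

AVC = 64 - 12y + y^2; min AVC = ¥28 at y = 6. Since P = ¥64 ≥ min AVC, the firm produces.
With MC = 64 - 24y + 3y^2, P = MC on the upward-sloping part at y* = 8.
TR = 64·8 = 512. TC = 623 + 256 = 879. Profit = 512 − 879 = -¥367.
That loss of ¥367 beats the ¥623 the firm would lose by shutting down; producing recovers ¥256 of fixed cost.

Profit = -¥367 at y = 8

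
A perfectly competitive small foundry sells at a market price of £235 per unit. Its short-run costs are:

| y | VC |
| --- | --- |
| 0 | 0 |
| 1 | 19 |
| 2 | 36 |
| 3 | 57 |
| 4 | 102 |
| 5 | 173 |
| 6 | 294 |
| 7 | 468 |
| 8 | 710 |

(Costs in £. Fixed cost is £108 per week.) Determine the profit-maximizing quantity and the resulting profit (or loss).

Profit at each row (π = 235y − TC): y=0: -108; y=1: 108; y=2: 326; y=3: 540; y=4: 730; y=5: 894; y=6: 1008; y=7: 1069; y=8: 1062.
Profit is maximized at y = 7. AVC there is 468/7 = £66.86 ≤ P, so producing beats shutting down (which would give -£108).

y = 7; profit = £1069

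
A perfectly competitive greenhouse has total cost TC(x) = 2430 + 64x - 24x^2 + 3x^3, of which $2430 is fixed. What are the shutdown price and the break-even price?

Shutdown price = min AVC. AVC = 64 - 24x + 3x^2, with vertex at x = 4 and minimum $16.
ATC = 2430/x + 64 - 24x + 3x^2. Setting dATC/dx = −2430/x^2 − 24 + 6x = 0 gives x = 9 (since 6·9^3 − 24·9^2 = 2430).
min ATC = 2430/9 + 64 − 24·9 + 3·9^2 = $361. That is the break-even price.
For $16 ≤ P < $361 the firm produces at a loss; below $16 it shuts down.

Shutdown price = $16; break-even price = $361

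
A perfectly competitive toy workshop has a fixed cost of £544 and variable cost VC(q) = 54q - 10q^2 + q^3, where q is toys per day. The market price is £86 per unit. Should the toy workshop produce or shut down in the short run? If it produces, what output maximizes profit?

Strip out fixed cost: VC = 54q - 10q^2 + q^3. Then AVC = 54 - 10q + q^2 and MC = 54 - 20q + 3q^2.
AVC hits its minimum where MC = AVC, at q = 5, giving min AVC = 54 - 10·5 + 5^2 = £29.
Since P = £86 ≥ min AVC = £29, price covers variable cost and the firm should produce.
P = MC gives -32 - 20q + 3q^2 = 0, with roots -4/3 and 8. Take the larger (rising MC): q* = 8.
Check: AVC at q = 8 is £38 ≤ P, so revenue covers variable cost.
Profit = P·q − TC = 86·8 − 848 = -£160, a loss, but smaller than the £544 fixed cost the firm would lose by shutting down.

Produce at q = 8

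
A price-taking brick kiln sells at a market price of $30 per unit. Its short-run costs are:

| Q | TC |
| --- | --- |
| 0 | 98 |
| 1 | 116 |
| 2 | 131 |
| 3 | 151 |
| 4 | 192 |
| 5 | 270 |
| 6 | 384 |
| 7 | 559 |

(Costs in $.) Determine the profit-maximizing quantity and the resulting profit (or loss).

Compute π = P·Q − TC at each output: Q=0: -98; Q=1: -86; Q=2: -71; Q=3: -61; Q=4: -72; Q=5: -120; Q=6: -204; Q=7: -349.
Profit is maximized at Q = 3. AVC there is 53/3 = $17.67 ≤ P, so producing beats shutting down (which would give -$98).

Q = 3; profit = -$61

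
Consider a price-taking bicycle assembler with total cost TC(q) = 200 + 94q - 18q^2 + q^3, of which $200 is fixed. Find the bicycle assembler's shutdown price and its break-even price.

Shutdown price = min AVC. AVC = 94 - 18q + q^2, with vertex at q = 9 and minimum $13.
ATC = 200/q + 94 - 18q + q^2. Setting dATC/dq = −200/q^2 − 18 + 2q = 0 gives q = 10 (since 2·10^3 − 18·10^2 = 200).
min ATC = 200/10 + 94 − 18·10 + 10^2 = $34. That is the break-even price.
Between these two prices the firm operates at a loss; above $34 it earns a profit.

Shutdown price = $13; break-even price = $34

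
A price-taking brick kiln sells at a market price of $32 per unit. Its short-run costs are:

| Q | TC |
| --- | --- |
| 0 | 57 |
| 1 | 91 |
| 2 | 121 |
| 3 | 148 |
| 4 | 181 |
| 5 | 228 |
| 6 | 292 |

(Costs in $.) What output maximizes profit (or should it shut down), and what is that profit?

Tabulate TR − TC: Q=0: -57; Q=1: -59; Q=2: -57; Q=3: -52; Q=4: -53; Q=5: -68; Q=6: -100.
Profit is maximized at Q = 3. AVC there is 91/3 = $30.33 ≤ P, so producing beats shutting down (which would give -$57).

Q = 3; profit = -$52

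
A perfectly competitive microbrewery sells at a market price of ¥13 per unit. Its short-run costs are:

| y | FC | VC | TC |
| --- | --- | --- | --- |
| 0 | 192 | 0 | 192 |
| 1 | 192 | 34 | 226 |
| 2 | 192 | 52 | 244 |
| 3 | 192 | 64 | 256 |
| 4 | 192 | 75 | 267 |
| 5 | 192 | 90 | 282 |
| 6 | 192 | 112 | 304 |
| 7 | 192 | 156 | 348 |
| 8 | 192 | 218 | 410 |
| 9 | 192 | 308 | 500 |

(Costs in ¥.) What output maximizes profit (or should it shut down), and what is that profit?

y = 0 (shut down); profit = -¥192

Profit at each row (π = 13y − TC): y=0: -192; y=1: -213; y=2: -218; y=3: -217; y=4: -215; y=5: -217; y=6: -226; y=7: -257; y=8: -306; y=9: -383.
Profit is highest at y = 0. Equivalently, the lowest AVC in the table is 90/5 ≈ ¥18 at y = 5, and P = ¥13 falls below it — price never covers variable cost, so the firm shuts down and loses only its fixed cost.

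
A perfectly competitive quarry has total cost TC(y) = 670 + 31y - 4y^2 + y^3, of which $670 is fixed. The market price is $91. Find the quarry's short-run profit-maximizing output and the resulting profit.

AVC = 31 - 4y + y^2; min AVC = $27 at y = 2. Since P = $91 ≥ min AVC, the firm produces.
With MC = 31 - 8y + 3y^2, P = MC on the upward-sloping part at y* = 6.
TR = 91·6 = 546. TC = 670 + 258 = 928. Profit = 546 − 928 = -$382.
That loss of $382 beats the $670 the firm would lose by shutting down; producing recovers $288 of fixed cost.

Profit = -$382 at y = 6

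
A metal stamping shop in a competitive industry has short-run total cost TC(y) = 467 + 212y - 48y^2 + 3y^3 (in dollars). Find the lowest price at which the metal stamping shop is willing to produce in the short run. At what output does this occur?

The firm shuts down when price falls below the minimum of average variable cost. AVC = VC/y = 212 - 48y + 3y^2.
At the minimum of AVC, MC = AVC. MC = 212 - 96y + 9y^2; setting MC = AVC gives 6y^2 - 48y = 0, so y = 8. min AVC = 20.
For P < $20 the firm produces nothing.

$20 per unit, at y = 8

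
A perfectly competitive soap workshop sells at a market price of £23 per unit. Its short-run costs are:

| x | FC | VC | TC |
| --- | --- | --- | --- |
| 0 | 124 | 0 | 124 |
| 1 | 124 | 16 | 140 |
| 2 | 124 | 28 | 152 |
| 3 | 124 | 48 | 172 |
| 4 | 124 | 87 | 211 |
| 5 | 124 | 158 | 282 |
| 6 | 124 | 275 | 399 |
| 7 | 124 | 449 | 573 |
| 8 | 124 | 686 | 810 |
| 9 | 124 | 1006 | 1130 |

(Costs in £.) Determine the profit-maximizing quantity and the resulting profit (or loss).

x = 3; profit = -£103

Tabulate TR − TC: x=0: -124; x=1: -117; x=2: -106; x=3: -103; x=4: -119; x=5: -167; x=6: -261; x=7: -412; x=8: -626; x=9: -923.
Profit is maximized at x = 3. AVC there is 48/3 = £16 ≤ P, so producing beats shutting down (which would give -£124).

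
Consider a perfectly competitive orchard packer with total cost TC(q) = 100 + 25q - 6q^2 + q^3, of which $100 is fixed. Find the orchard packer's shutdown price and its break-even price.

Shutdown price = $16; break-even price = $40

AVC = 25 - 6q + q^2; minimized at q = 3, giving min AVC = $16. That is the shutdown price.
ATC = 100/q + 25 - 6q + q^2. Setting dATC/dq = −100/q^2 − 6 + 2q = 0 gives q = 5 (since 2·5^3 − 6·5^2 = 100).
min ATC = 100/5 + 25 − 6·5 + 5^2 = $40. That is the break-even price.
Between these two prices the firm operates at a loss; above $40 it earns a profit.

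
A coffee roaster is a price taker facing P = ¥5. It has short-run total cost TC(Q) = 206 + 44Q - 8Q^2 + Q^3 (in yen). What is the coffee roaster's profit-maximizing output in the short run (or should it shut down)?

Shut down

Strip out fixed cost: VC = 44Q - 8Q^2 + Q^3. Then AVC = 44 - 8Q + Q^2 and MC = 44 - 16Q + 3Q^2.
The AVC parabola has its vertex at Q = 8/2 = 4, where AVC = 44 - 8·4 + 4^2 = ¥28.
P = ¥5 lies below min AVC = ¥28; no output level covers variable cost.
Best response: produce nothing and absorb the ¥206 fixed cost.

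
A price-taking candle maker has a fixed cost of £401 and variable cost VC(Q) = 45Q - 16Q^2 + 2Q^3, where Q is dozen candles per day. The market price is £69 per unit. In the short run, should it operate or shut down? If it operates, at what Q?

Produce at Q = 6

From TC, MC = TC'(Q) = 45 - 32Q + 6Q^2 and AVC = VC/Q = 45 - 16Q + 2Q^2.
AVC hits its minimum where MC = AVC, at Q = 4, giving min AVC = 45 - 16·4 + 2·4^2 = £13.
Since P = £69 ≥ min AVC = £13, price covers variable cost and the firm should produce.
P = MC gives -24 - 32Q + 6Q^2 = 0, with roots -2/3 and 6. Take the larger (rising MC): Q* = 6.
Check: AVC at Q = 6 is £21 ≤ P, so revenue covers variable cost.
Profit = P·Q − TC = 69·6 − 527 = -£113, a loss, but smaller than the £401 fixed cost the firm would lose by shutting down.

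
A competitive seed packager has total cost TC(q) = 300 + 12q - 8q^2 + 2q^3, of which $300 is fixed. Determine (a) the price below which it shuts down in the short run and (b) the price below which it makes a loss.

Shutdown price = $4; break-even price = $82

Shutdown price = min AVC. AVC = 12 - 8q + 2q^2, with vertex at q = 2 and minimum $4.
ATC = 300/q + 12 - 8q + 2q^2. Setting dATC/dq = −300/q^2 − 8 + 4q = 0 gives q = 5 (since 4·5^3 − 8·5^2 = 300).
min ATC = 300/5 + 12 − 8·5 + 2·5^2 = $82. That is the break-even price.
For $4 ≤ P < $82 the firm produces at a loss; below $4 it shuts down.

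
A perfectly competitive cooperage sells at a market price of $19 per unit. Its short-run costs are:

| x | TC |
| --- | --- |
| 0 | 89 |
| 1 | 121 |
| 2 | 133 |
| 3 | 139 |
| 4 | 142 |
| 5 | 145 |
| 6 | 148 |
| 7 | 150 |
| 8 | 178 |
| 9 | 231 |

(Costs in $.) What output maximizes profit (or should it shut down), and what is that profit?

x = 7; profit = -$17

Compute π = P·x − TC at each output: x=0: -89; x=1: -102; x=2: -95; x=3: -82; x=4: -66; x=5: -50; x=6: -34; x=7: -17; x=8: -26; x=9: -60.
Profit is maximized at x = 7. AVC there is 61/7 = $8.71 ≤ P, so producing beats shutting down (which would give -$89).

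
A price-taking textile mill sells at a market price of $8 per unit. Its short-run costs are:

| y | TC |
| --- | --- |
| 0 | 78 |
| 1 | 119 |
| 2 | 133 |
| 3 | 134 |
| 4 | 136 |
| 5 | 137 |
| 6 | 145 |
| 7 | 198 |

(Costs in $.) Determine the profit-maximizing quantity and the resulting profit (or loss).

y = 0 (shut down); profit = -$78

Profit at each row (π = 8y − TC): y=0: -78; y=1: -111; y=2: -117; y=3: -110; y=4: -104; y=5: -97; y=6: -97; y=7: -142.
Profit is highest at y = 0. Equivalently, the lowest AVC in the table is 67/6 ≈ $11.17 at y = 6, and P = $8 falls below it — price never covers variable cost, so the firm shuts down and loses only its fixed cost.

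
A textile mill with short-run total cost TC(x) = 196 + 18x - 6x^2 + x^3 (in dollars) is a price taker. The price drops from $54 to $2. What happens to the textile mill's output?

Output falls from 6 to 0 (the firm shuts down)

MC = 18 - 12x + 3x^2; the shutdown threshold is min AVC = $9 (at x = 3).
At P = $54 ≥ min AVC, set P = MC on the rising branch: x = 6.
At P = $2 < min AVC = $9, price no longer covers variable cost at any output, so the firm shuts down: x = 0.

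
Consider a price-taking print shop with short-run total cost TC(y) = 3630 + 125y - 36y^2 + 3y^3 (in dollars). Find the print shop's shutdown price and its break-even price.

Shutdown price = $17; break-even price = $422

Shutdown price = min AVC. AVC = 125 - 36y + 3y^2, with vertex at y = 6 and minimum $17.
ATC = 3630/y + 125 - 36y + 3y^2. Setting dATC/dy = −3630/y^2 − 36 + 6y = 0 gives y = 11 (since 6·11^3 − 36·11^2 = 3630).
min ATC = 3630/11 + 125 − 36·11 + 3·11^2 = $422. That is the break-even price.
For $17 ≤ P < $422 the firm produces at a loss; below $17 it shuts down.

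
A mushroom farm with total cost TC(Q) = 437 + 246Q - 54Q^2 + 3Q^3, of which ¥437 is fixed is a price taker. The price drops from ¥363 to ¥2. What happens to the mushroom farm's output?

MC = 246 - 108Q + 9Q^2; the shutdown threshold is min AVC = ¥3 (at Q = 9).
With P = ¥363 above the shutdown price, P = MC gives Q = 13.
At P = ¥2 < min AVC = ¥3, price no longer covers variable cost at any output, so the firm shuts down: Q = 0.

Output falls from 13 to 0 (the firm shuts down)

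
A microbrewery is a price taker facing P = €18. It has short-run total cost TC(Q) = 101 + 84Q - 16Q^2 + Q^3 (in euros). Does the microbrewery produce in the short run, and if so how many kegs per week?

Shut down

From TC, MC = TC'(Q) = 84 - 32Q + 3Q^2 and AVC = VC/Q = 84 - 16Q + Q^2.
AVC hits its minimum where MC = AVC, at Q = 8, giving min AVC = 84 - 16·8 + 8^2 = €20.
Since P = €18 < min AVC = €20, price fails to cover variable cost at any output.
Shutting down limits the loss to fixed cost, €101.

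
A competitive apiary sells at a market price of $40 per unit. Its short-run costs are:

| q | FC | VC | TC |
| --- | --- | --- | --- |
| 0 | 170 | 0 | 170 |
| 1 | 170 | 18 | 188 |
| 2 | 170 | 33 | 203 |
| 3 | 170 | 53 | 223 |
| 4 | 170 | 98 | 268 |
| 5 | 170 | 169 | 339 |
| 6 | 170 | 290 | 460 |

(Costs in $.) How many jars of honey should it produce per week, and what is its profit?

Profit at each row (π = 40q − TC): q=0: -170; q=1: -148; q=2: -123; q=3: -103; q=4: -108; q=5: -139; q=6: -220.
Profit is maximized at q = 3. AVC there is 53/3 = $17.67 ≤ P, so producing beats shutting down (which would give -$170).

q = 3; profit = -$103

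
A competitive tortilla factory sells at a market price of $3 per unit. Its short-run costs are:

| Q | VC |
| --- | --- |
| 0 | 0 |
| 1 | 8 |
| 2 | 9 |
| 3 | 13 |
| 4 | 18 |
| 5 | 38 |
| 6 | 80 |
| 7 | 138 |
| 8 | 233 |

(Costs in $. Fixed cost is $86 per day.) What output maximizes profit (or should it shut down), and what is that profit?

Compute π = P·Q − TC at each output: Q=0: -86; Q=1: -91; Q=2: -89; Q=3: -90; Q=4: -92; Q=5: -109; Q=6: -148; Q=7: -203; Q=8: -295.
Profit is highest at Q = 0. Equivalently, the lowest AVC in the table is 13/3 ≈ $4.33 at Q = 3, and P = $3 falls below it — price never covers variable cost, so the firm shuts down and loses only its fixed cost.

Q = 0 (shut down); profit = -$86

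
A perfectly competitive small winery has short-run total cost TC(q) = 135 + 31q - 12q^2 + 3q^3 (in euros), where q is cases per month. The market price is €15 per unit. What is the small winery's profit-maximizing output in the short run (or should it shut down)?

Variable cost is VC = 31q - 12q^2 + 3q^3, so AVC = VC/q = 31 - 12q + 3q^2 and MC = dTC/dq = 31 - 24q + 9q^2.
AVC is minimized where dAVC/dq = -12 + 6q = 0, at q = 2; min AVC = 31 - 12·2 + 3·2^2 = €19.
With P < min AVC (€15 < €19), every unit sold adds to the loss.
Shutting down limits the loss to fixed cost, €135.

Shut down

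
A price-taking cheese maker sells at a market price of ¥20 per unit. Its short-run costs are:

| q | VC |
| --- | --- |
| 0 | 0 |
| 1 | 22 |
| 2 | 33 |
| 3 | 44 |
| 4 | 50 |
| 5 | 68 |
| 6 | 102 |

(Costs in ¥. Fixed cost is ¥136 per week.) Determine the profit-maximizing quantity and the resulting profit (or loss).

Compute π = P·q − TC at each output: q=0: -136; q=1: -138; q=2: -129; q=3: -120; q=4: -106; q=5: -104; q=6: -118.
Profit is maximized at q = 5. AVC there is 68/5 = ¥13.60 ≤ P, so producing beats shutting down (which would give -¥136).

q = 5; profit = -¥104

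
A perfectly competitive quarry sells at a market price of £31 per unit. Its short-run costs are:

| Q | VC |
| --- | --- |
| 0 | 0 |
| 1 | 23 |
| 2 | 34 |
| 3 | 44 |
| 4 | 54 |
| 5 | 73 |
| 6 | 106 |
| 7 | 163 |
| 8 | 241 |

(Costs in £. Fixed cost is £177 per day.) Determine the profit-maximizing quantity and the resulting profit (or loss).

Q = 5; profit = -£95

Profit at each row (π = 31Q − TC): Q=0: -177; Q=1: -169; Q=2: -149; Q=3: -128; Q=4: -107; Q=5: -95; Q=6: -97; Q=7: -123; Q=8: -170.
Profit is maximized at Q = 5. AVC there is 73/5 = £14.60 ≤ P, so producing beats shutting down (which would give -£177).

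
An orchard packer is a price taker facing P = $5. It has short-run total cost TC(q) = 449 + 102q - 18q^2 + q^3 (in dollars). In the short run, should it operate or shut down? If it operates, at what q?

Variable cost is VC = 102q - 18q^2 + q^3, so AVC = VC/q = 102 - 18q + q^2 and MC = dTC/dq = 102 - 36q + 3q^2.
The AVC parabola has its vertex at q = 18/2 = 9, where AVC = 102 - 18·9 + 9^2 = $21.
P = $5 lies below min AVC = $21; no output level covers variable cost.
The firm minimizes its loss by shutting down and losing only its fixed cost of $449.

Shut down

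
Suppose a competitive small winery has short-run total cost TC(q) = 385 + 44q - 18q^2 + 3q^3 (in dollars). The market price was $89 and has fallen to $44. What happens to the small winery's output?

Output falls from 5 to 4

MC = 44 - 36q + 9q^2; the shutdown threshold is min AVC = $17 (at q = 3).
With P = $89 above the shutdown price, P = MC gives q = 5.
At P = $44 ≥ min AVC, set P = MC: q = 4. The firm stays open but cuts output.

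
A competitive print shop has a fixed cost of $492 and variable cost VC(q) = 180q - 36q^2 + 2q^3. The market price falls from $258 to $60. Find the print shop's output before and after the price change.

AVC = 180 - 36q + 2q^2, minimized at q = 9 where min AVC = $18. MC = 180 - 72q + 6q^2.
At P = $258 ≥ min AVC, set P = MC on the rising branch: q = 13.
At P = $60 ≥ min AVC, set P = MC: q = 10. The firm stays open but cuts output.

Output falls from 13 to 10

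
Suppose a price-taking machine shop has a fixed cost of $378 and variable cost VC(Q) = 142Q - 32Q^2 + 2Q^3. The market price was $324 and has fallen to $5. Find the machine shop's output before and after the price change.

MC = 142 - 64Q + 6Q^2; the shutdown threshold is min AVC = $14 (at Q = 8).
With P = $324 above the shutdown price, P = MC gives Q = 13.
At P = $5 < min AVC = $14, price no longer covers variable cost at any output, so the firm shuts down: Q = 0.

Output falls from 13 to 0 (the firm shuts down)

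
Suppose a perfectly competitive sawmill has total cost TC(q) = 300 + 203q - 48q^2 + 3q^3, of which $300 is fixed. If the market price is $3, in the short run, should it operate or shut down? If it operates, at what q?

From TC, MC = TC'(q) = 203 - 96q + 9q^2 and AVC = VC/q = 203 - 48q + 3q^2.
AVC hits its minimum where MC = AVC, at q = 8, giving min AVC = 203 - 48·8 + 3·8^2 = $11.
Since P = $3 < min AVC = $11, price fails to cover variable cost at any output.
The firm minimizes its loss by shutting down and losing only its fixed cost of $300.

Shut down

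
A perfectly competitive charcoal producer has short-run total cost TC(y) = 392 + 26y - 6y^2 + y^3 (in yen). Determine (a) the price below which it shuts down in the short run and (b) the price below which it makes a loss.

Shutdown price = ¥17; break-even price = ¥89

Shutdown price = min AVC. AVC = 26 - 6y + y^2, with vertex at y = 3 and minimum ¥17.
ATC = 392/y + 26 - 6y + y^2. Setting dATC/dy = −392/y^2 − 6 + 2y = 0 gives y = 7 (since 2·7^3 − 6·7^2 = 392).
min ATC = 392/7 + 26 − 6·7 + 7^2 = ¥89. That is the break-even price.
For ¥17 ≤ P < ¥89 the firm produces at a loss; below ¥17 it shuts down.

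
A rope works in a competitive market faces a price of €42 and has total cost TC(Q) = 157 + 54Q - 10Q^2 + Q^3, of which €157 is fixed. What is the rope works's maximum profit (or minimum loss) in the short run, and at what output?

Profit = -€85 at Q = 6

AVC = 54 - 10Q + Q^2 has its minimum €29 at Q = 5; price €42 clears that bar, so the firm operates.
With MC = 54 - 20Q + 3Q^2, P = MC on the upward-sloping part at Q* = 6.
TR = 42·6 = 252. TC = 157 + 180 = 337. Profit = 252 − 337 = -€85.
By producing, the firm covers all variable cost plus €72 of fixed cost; shutting down would lose the full €157.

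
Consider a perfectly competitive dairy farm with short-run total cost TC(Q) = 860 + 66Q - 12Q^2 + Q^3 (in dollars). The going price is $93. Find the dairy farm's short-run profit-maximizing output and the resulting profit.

AVC = 66 - 12Q + Q^2; min AVC = $30 at Q = 6. Since P = $93 ≥ min AVC, the firm produces.
MC = 66 - 24Q + 3Q^2. Setting P = MC and taking the root on the rising branch gives Q* = 9.
TR = 93·9 = 837. TC = 860 + 351 = 1211. Profit = 837 − 1211 = -$374.
By producing, the firm covers all variable cost plus $486 of fixed cost; shutting down would lose the full $860.

Profit = -$374 at Q = 9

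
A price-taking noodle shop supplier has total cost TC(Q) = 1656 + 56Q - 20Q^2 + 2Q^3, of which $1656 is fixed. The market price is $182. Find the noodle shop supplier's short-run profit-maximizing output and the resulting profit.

AVC = 56 - 20Q + 2Q^2 has its minimum $6 at Q = 5; price $182 clears that bar, so the firm operates.
MC = 56 - 40Q + 6Q^2. Setting P = MC and taking the root on the rising branch gives Q* = 9.
TR = 182·9 = 1638. TC = 1656 + 342 = 1998. Profit = 1638 − 1998 = -$360.
That loss of $360 beats the $1656 the firm would lose by shutting down; producing recovers $1296 of fixed cost.

Profit = -$360 at Q = 9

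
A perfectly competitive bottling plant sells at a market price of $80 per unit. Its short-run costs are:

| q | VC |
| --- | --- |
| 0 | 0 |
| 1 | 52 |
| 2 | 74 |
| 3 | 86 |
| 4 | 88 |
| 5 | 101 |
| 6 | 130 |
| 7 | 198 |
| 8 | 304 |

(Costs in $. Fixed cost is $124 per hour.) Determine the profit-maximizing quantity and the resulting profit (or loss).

q = 7; profit = $238

Tabulate TR − TC: q=0: -124; q=1: -96; q=2: -38; q=3: 30; q=4: 108; q=5: 175; q=6: 226; q=7: 238; q=8: 212.
Profit is maximized at q = 7. AVC there is 198/7 = $28.29 ≤ P, so producing beats shutting down (which would give -$124).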